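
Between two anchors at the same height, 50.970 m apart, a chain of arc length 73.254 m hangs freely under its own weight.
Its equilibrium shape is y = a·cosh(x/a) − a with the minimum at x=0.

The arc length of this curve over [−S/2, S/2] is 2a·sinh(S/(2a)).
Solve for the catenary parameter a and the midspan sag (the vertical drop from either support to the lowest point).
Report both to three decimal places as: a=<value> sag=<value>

a=16.678 sag=23.567

seed: a₀ = √(S³/(24(L−S))) = √(50.970³/(24·22.284)) = 15.735109
iter 1: u=1.619627  f(a)=+3.112e+00  f'(a)=-3.648e+00  a ← 15.735109 − (+3.112e+00/-3.648e+00) = 16.588100
iter 2: u=1.536342  f(a)=+2.710e-01  f'(a)=-3.038e+00  a ← 16.588100 − (+2.710e-01/-3.038e+00) = 16.677285
iter 3: u=1.528126  f(a)=+2.487e-03  f'(a)=-2.983e+00  a ← 16.677285 − (+2.487e-03/-2.983e+00) = 16.678119
iter 4: u=1.528050  f(a)=+2.138e-07  f'(a)=-2.982e+00  a ← 16.678119 − (+2.138e-07/-2.982e+00) = 16.678119
iter 5: u=1.528050  f(a)=+1.421e-14  f'(a)=-2.982e+00  a ← 16.678119 − (+1.421e-14/-2.982e+00) = 16.678119
converged: |Δa| < 1e-12 after 5 iterations
sag = a·(cosh(S/(2a)) − 1) = 16.678119·(cosh(1.528050) − 1) = 23.567338
T_max/T_min = cosh(S/(2a)) = 2.413069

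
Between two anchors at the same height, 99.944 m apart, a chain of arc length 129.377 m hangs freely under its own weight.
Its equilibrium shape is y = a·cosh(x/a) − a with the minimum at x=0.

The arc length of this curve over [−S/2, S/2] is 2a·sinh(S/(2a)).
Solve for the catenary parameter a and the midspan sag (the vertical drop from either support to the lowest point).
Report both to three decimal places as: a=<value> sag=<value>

seed: a₀ = √(S³/(24(L−S))) = √(99.944³/(24·29.433)) = 37.593452
iter 1: u=1.329274  f(a)=+2.712e+00  f'(a)=-1.861e+00  a ← 37.593452 − (+2.712e+00/-1.861e+00) = 39.051321
iter 2: u=1.279649  f(a)=+1.658e-01  f'(a)=-1.639e+00  a ← 39.051321 − (+1.658e-01/-1.639e+00) = 39.152431
iter 3: u=1.276345  f(a)=+7.083e-04  f'(a)=-1.626e+00  a ← 39.152431 − (+7.083e-04/-1.626e+00) = 39.152866
iter 4: u=1.276331  f(a)=+1.305e-08  f'(a)=-1.625e+00  a ← 39.152866 − (+1.305e-08/-1.625e+00) = 39.152866
iter 5: u=1.276331  f(a)=+0.000e+00  f'(a)=-1.625e+00  a ← 39.152866 − (+0.000e+00/-1.625e+00) = 39.152866
converged: |Δa| < 1e-12 after 5 iterations
sag = a·(cosh(S/(2a)) − 1) = 39.152866·(cosh(1.276331) − 1) = 36.461610
T_max/T_min = cosh(S/(2a)) = 1.931263

a=39.153 sag=36.462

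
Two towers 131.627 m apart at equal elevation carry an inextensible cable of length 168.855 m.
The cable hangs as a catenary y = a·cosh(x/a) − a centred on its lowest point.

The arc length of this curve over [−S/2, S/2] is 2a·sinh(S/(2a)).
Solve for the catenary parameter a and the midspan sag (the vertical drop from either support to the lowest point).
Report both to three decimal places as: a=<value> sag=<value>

seed: a₀ = √(S³/(24(L−S))) = √(131.627³/(24·37.228)) = 50.521589
iter 1: u=1.302681  f(a)=+3.289e+00  f'(a)=-1.739e+00  a ← 50.521589 − (+3.289e+00/-1.739e+00) = 52.412634
iter 2: u=1.255680  f(a)=+1.937e-01  f'(a)=-1.540e+00  a ← 52.412634 − (+1.937e-01/-1.540e+00) = 52.538410
iter 3: u=1.252674  f(a)=+7.647e-04  f'(a)=-1.528e+00  a ← 52.538410 − (+7.647e-04/-1.528e+00) = 52.538911
iter 4: u=1.252662  f(a)=+1.202e-08  f'(a)=-1.528e+00  a ← 52.538911 − (+1.202e-08/-1.528e+00) = 52.538911
iter 5: u=1.252662  f(a)=+2.842e-14  f'(a)=-1.528e+00  a ← 52.538911 − (+2.842e-14/-1.528e+00) = 52.538911
converged: |Δa| < 1e-12 after 5 iterations
sag = a·(cosh(S/(2a)) − 1) = 52.538911·(cosh(1.252662) − 1) = 46.901221
T_max/T_min = cosh(S/(2a)) = 1.892695

a=52.539 sag=46.901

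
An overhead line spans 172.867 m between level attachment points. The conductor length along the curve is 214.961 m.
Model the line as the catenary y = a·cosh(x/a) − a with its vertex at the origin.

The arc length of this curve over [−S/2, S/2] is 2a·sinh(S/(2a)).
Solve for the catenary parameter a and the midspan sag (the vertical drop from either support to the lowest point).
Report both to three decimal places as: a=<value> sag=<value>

a=73.985 sag=56.498

seed: a₀ = √(S³/(24(L−S))) = √(172.867³/(24·42.094)) = 71.507636
iter 1: u=1.208731  f(a)=+3.184e+00  f'(a)=-1.359e+00  a ← 71.507636 − (+3.184e+00/-1.359e+00) = 73.851438
iter 2: u=1.170370  f(a)=+1.633e-01  f'(a)=-1.222e+00  a ← 73.851438 − (+1.633e-01/-1.222e+00) = 73.984980
iter 3: u=1.168257  f(a)=+4.805e-04  f'(a)=-1.215e+00  a ← 73.984980 − (+4.805e-04/-1.215e+00) = 73.985376
iter 4: u=1.168251  f(a)=+4.189e-09  f'(a)=-1.215e+00  a ← 73.985376 − (+4.189e-09/-1.215e+00) = 73.985376
iter 5: u=1.168251  f(a)=+8.527e-14  f'(a)=-1.215e+00  a ← 73.985376 − (+8.527e-14/-1.215e+00) = 73.985376
converged: |Δa| < 1e-12 after 5 iterations
sag = a·(cosh(S/(2a)) − 1) = 73.985376·(cosh(1.168251) − 1) = 56.497932
T_max/T_min = cosh(S/(2a)) = 1.763636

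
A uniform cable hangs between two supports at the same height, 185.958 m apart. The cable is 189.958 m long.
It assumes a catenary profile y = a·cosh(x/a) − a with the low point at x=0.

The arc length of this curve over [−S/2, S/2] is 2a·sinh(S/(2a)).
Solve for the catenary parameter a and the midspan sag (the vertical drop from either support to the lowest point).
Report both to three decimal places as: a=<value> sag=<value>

a=259.644 sag=16.827

seed: a₀ = √(S³/(24(L−S))) = √(185.958³/(24·4.000)) = 258.813356
iter 1: u=0.359251  f(a)=+2.589e-02  f'(a)=-3.131e-02  a ← 258.813356 − (+2.589e-02/-3.131e-02) = 259.640275
iter 2: u=0.358107  f(a)=+1.246e-04  f'(a)=-3.101e-02  a ← 259.640275 − (+1.246e-04/-3.101e-02) = 259.644293
iter 3: u=0.358101  f(a)=+2.918e-09  f'(a)=-3.101e-02  a ← 259.644293 − (+2.918e-09/-3.101e-02) = 259.644294
iter 4: u=0.358101  f(a)=+0.000e+00  f'(a)=-3.101e-02  a ← 259.644294 − (+0.000e+00/-3.101e-02) = 259.644294
converged: |Δa| < 1e-12 after 4 iterations
sag = a·(cosh(S/(2a)) − 1) = 259.644294·(cosh(0.358101) − 1) = 16.826626
T_max/T_min = cosh(S/(2a)) = 1.064806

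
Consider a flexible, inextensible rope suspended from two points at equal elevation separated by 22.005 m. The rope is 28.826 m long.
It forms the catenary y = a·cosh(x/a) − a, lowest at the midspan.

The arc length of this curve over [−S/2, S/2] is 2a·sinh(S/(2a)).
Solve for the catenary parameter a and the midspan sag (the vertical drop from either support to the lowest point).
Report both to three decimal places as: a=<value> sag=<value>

seed: a₀ = √(S³/(24(L−S))) = √(22.005³/(24·6.821)) = 8.067750
iter 1: u=1.363763  f(a)=+6.631e-01  f'(a)=-2.027e+00  a ← 8.067750 − (+6.631e-01/-2.027e+00) = 8.394890
iter 2: u=1.310619  f(a)=+4.247e-02  f'(a)=-1.775e+00  a ← 8.394890 − (+4.247e-02/-1.775e+00) = 8.418816
iter 3: u=1.306894  f(a)=+2.005e-04  f'(a)=-1.758e+00  a ← 8.418816 − (+2.005e-04/-1.758e+00) = 8.418930
iter 4: u=1.306876  f(a)=+4.518e-09  f'(a)=-1.758e+00  a ← 8.418930 − (+4.518e-09/-1.758e+00) = 8.418930
iter 5: u=1.306876  f(a)=+7.105e-15  f'(a)=-1.758e+00  a ← 8.418930 − (+7.105e-15/-1.758e+00) = 8.418930
converged: |Δa| < 1e-12 after 5 iterations
sag = a·(cosh(S/(2a)) − 1) = 8.418930·(cosh(1.306876) − 1) = 8.272773
T_max/T_min = cosh(S/(2a)) = 1.982639

a=8.419 sag=8.273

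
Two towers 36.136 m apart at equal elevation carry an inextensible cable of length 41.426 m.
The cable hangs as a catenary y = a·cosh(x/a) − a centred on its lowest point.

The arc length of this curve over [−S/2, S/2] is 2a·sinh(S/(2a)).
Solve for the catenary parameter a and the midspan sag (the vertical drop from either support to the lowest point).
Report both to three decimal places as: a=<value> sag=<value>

seed: a₀ = √(S³/(24(L−S))) = √(36.136³/(24·5.290)) = 19.278652
iter 1: u=0.937202  f(a)=+2.372e-01  f'(a)=-5.985e-01  a ← 19.278652 − (+2.372e-01/-5.985e-01) = 19.675023
iter 2: u=0.918322  f(a)=+7.514e-03  f'(a)=-5.612e-01  a ← 19.675023 − (+7.514e-03/-5.612e-01) = 19.688413
iter 3: u=0.917697  f(a)=+8.084e-06  f'(a)=-5.600e-01  a ← 19.688413 − (+8.084e-06/-5.600e-01) = 19.688428
iter 4: u=0.917696  f(a)=+9.379e-12  f'(a)=-5.600e-01  a ← 19.688428 − (+9.379e-12/-5.600e-01) = 19.688428
converged: |Δa| < 1e-12 after 4 iterations
sag = a·(cosh(S/(2a)) − 1) = 19.688428·(cosh(0.917696) − 1) = 8.888881
T_max/T_min = cosh(S/(2a)) = 1.451477

a=19.688 sag=8.889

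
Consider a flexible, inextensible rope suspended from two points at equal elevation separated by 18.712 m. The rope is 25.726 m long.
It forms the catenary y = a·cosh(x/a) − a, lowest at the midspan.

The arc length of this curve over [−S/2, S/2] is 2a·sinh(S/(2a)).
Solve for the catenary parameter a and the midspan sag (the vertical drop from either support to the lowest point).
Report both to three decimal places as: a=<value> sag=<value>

seed: a₀ = √(S³/(24(L−S))) = √(18.712³/(24·7.014)) = 6.238667
iter 1: u=1.499679  f(a)=+8.323e-01  f'(a)=-2.797e+00  a ← 6.238667 − (+8.323e-01/-2.797e+00) = 6.536283
iter 2: u=1.431395  f(a)=+6.327e-02  f'(a)=-2.386e+00  a ← 6.536283 − (+6.327e-02/-2.386e+00) = 6.562796
iter 3: u=1.425612  f(a)=+4.320e-04  f'(a)=-2.354e+00  a ← 6.562796 − (+4.320e-04/-2.354e+00) = 6.562980
iter 4: u=1.425572  f(a)=+2.045e-08  f'(a)=-2.354e+00  a ← 6.562980 − (+2.045e-08/-2.354e+00) = 6.562980
iter 5: u=1.425572  f(a)=+0.000e+00  f'(a)=-2.354e+00  a ← 6.562980 − (+0.000e+00/-2.354e+00) = 6.562980
converged: |Δa| < 1e-12 after 5 iterations
sag = a·(cosh(S/(2a)) − 1) = 6.562980·(cosh(1.425572) − 1) = 7.877570
T_max/T_min = cosh(S/(2a)) = 2.200304

a=6.563 sag=7.878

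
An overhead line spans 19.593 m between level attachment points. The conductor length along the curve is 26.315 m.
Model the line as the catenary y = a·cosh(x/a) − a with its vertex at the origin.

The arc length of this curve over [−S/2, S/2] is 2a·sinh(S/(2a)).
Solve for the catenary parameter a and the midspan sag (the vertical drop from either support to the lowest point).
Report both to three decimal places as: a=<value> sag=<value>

seed: a₀ = √(S³/(24(L−S))) = √(19.593³/(24·6.722)) = 6.828047
iter 1: u=1.434744  f(a)=+7.268e-01  f'(a)=-2.405e+00  a ← 6.828047 − (+7.268e-01/-2.405e+00) = 7.130207
iter 2: u=1.373943  f(a)=+5.103e-02  f'(a)=-2.078e+00  a ← 7.130207 − (+5.103e-02/-2.078e+00) = 7.154759
iter 3: u=1.369228  f(a)=+2.935e-04  f'(a)=-2.054e+00  a ← 7.154759 − (+2.935e-04/-2.054e+00) = 7.154902
iter 4: u=1.369201  f(a)=+9.837e-09  f'(a)=-2.054e+00  a ← 7.154902 − (+9.837e-09/-2.054e+00) = 7.154902
iter 5: u=1.369201  f(a)=+7.105e-15  f'(a)=-2.054e+00  a ← 7.154902 − (+7.105e-15/-2.054e+00) = 7.154902
converged: |Δa| < 1e-12 after 5 iterations
sag = a·(cosh(S/(2a)) − 1) = 7.154902·(cosh(1.369201) − 1) = 7.822161
T_max/T_min = cosh(S/(2a)) = 2.093259

a=7.155 sag=7.822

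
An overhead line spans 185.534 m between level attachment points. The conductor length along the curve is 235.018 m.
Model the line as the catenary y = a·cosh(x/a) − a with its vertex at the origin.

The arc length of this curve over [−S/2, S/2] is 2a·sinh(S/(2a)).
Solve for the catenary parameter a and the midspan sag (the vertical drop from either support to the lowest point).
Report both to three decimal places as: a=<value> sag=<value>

seed: a₀ = √(S³/(24(L−S))) = √(185.534³/(24·49.484)) = 73.332627
iter 1: u=1.265017  f(a)=+4.114e+00  f'(a)=-1.578e+00  a ← 73.332627 − (+4.114e+00/-1.578e+00) = 75.939067
iter 2: u=1.221598  f(a)=+2.295e-01  f'(a)=-1.407e+00  a ← 75.939067 − (+2.295e-01/-1.407e+00) = 76.102217
iter 3: u=1.218979  f(a)=+8.076e-04  f'(a)=-1.397e+00  a ← 76.102217 − (+8.076e-04/-1.397e+00) = 76.102795
iter 4: u=1.218970  f(a)=+1.008e-08  f'(a)=-1.397e+00  a ← 76.102795 − (+1.008e-08/-1.397e+00) = 76.102795
iter 5: u=1.218970  f(a)=+1.137e-13  f'(a)=-1.397e+00  a ← 76.102795 − (+1.137e-13/-1.397e+00) = 76.102795
converged: |Δa| < 1e-12 after 5 iterations
sag = a·(cosh(S/(2a)) − 1) = 76.102795·(cosh(1.218970) − 1) = 63.897207
T_max/T_min = cosh(S/(2a)) = 1.839617

a=76.103 sag=63.897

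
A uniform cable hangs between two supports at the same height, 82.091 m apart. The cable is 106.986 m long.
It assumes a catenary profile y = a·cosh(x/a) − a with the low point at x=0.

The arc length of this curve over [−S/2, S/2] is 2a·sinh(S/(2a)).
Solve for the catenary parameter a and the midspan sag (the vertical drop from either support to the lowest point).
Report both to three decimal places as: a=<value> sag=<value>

a=31.726 sag=30.468

seed: a₀ = √(S³/(24(L−S))) = √(82.091³/(24·24.895)) = 30.428576
iter 1: u=1.348913  f(a)=+2.366e+00  f'(a)=-1.954e+00  a ← 30.428576 − (+2.366e+00/-1.954e+00) = 31.639171
iter 2: u=1.297300  f(a)=+1.485e-01  f'(a)=-1.716e+00  a ← 31.639171 − (+1.485e-01/-1.716e+00) = 31.725721
iter 3: u=1.293761  f(a)=+6.719e-04  f'(a)=-1.700e+00  a ← 31.725721 − (+6.719e-04/-1.700e+00) = 31.726116
iter 4: u=1.293745  f(a)=+1.389e-08  f'(a)=-1.700e+00  a ← 31.726116 − (+1.389e-08/-1.700e+00) = 31.726116
iter 5: u=1.293745  f(a)=-1.421e-14  f'(a)=-1.700e+00  a ← 31.726116 − (-1.421e-14/-1.700e+00) = 31.726116
converged: |Δa| < 1e-12 after 5 iterations
sag = a·(cosh(S/(2a)) − 1) = 31.726116·(cosh(1.293745) − 1) = 30.467513
T_max/T_min = cosh(S/(2a)) = 1.960329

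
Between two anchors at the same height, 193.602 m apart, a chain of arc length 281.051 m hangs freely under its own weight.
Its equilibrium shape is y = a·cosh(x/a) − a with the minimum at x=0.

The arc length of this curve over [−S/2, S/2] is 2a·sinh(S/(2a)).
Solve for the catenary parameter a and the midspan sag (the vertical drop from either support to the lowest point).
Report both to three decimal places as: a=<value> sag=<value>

a=62.432 sag=91.338

seed: a₀ = √(S³/(24(L−S))) = √(193.602³/(24·87.449)) = 58.800594
iter 1: u=1.646259  f(a)=+1.264e+01  f'(a)=-3.863e+00  a ← 58.800594 − (+1.264e+01/-3.863e+00) = 62.074090
iter 2: u=1.559443  f(a)=+1.133e+00  f'(a)=-3.199e+00  a ← 62.074090 − (+1.133e+00/-3.199e+00) = 62.428179
iter 3: u=1.550598  f(a)=+1.107e-02  f'(a)=-3.137e+00  a ← 62.428179 − (+1.107e-02/-3.137e+00) = 62.431707
iter 4: u=1.550510  f(a)=+1.079e-06  f'(a)=-3.136e+00  a ← 62.431707 − (+1.079e-06/-3.136e+00) = 62.431707
iter 5: u=1.550510  f(a)=+0.000e+00  f'(a)=-3.136e+00  a ← 62.431707 − (+0.000e+00/-3.136e+00) = 62.431707
converged: |Δa| < 1e-12 after 5 iterations
sag = a·(cosh(S/(2a)) − 1) = 62.431707·(cosh(1.550510) − 1) = 91.338037
T_max/T_min = cosh(S/(2a)) = 2.463007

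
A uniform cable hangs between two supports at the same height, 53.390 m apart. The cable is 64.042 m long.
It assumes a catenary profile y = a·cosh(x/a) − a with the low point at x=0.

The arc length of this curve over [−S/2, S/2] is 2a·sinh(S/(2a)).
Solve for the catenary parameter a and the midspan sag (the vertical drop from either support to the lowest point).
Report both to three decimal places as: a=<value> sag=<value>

seed: a₀ = √(S³/(24(L−S))) = √(53.390³/(24·10.652)) = 24.398812
iter 1: u=1.094111  f(a)=+6.560e-01  f'(a)=-9.823e-01  a ← 24.398812 − (+6.560e-01/-9.823e-01) = 25.066708
iter 2: u=1.064958  f(a)=+2.790e-02  f'(a)=-9.003e-01  a ← 25.066708 − (+2.790e-02/-9.003e-01) = 25.097701
iter 3: u=1.063643  f(a)=+5.544e-05  f'(a)=-8.967e-01  a ← 25.097701 − (+5.544e-05/-8.967e-01) = 25.097763
iter 4: u=1.063641  f(a)=+2.198e-10  f'(a)=-8.967e-01  a ← 25.097763 − (+2.198e-10/-8.967e-01) = 25.097763
iter 5: u=1.063641  f(a)=+0.000e+00  f'(a)=-8.967e-01  a ← 25.097763 − (+0.000e+00/-8.967e-01) = 25.097763
converged: |Δa| < 1e-12 after 5 iterations
sag = a·(cosh(S/(2a)) − 1) = 25.097763·(cosh(1.063641) − 1) = 15.586904
T_max/T_min = cosh(S/(2a)) = 1.621048

a=25.098 sag=15.587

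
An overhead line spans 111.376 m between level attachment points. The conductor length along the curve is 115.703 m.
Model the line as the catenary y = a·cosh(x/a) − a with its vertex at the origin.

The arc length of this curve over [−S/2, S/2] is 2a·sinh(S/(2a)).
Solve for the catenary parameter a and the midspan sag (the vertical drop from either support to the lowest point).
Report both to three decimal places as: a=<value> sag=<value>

a=116.008 sag=13.625

seed: a₀ = √(S³/(24(L−S))) = √(111.376³/(24·4.327)) = 115.342233
iter 1: u=0.482807  f(a)=+5.071e-02  f'(a)=-7.679e-02  a ← 115.342233 − (+5.071e-02/-7.679e-02) = 116.002617
iter 2: u=0.480058  f(a)=+4.388e-04  f'(a)=-7.547e-02  a ← 116.002617 − (+4.388e-04/-7.547e-02) = 116.008432
iter 3: u=0.480034  f(a)=+3.350e-08  f'(a)=-7.546e-02  a ← 116.008432 − (+3.350e-08/-7.546e-02) = 116.008432
iter 4: u=0.480034  f(a)=-1.421e-14  f'(a)=-7.546e-02  a ← 116.008432 − (-1.421e-14/-7.546e-02) = 116.008432
converged: |Δa| < 1e-12 after 4 iterations
sag = a·(cosh(S/(2a)) − 1) = 116.008432·(cosh(0.480034) − 1) = 13.624713
T_max/T_min = cosh(S/(2a)) = 1.117446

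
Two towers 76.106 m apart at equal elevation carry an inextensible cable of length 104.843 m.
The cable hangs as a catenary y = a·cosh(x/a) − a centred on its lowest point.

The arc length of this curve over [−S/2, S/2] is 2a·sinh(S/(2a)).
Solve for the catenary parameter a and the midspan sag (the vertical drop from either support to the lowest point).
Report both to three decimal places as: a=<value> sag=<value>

seed: a₀ = √(S³/(24(L−S))) = √(76.106³/(24·28.737)) = 25.281452
iter 1: u=1.505175  f(a)=+3.436e+00  f'(a)=-2.832e+00  a ← 25.281452 − (+3.436e+00/-2.832e+00) = 26.494955
iter 2: u=1.436236  f(a)=+2.629e-01  f'(a)=-2.414e+00  a ← 26.494955 − (+2.629e-01/-2.414e+00) = 26.603884
iter 3: u=1.430355  f(a)=+1.821e-03  f'(a)=-2.380e+00  a ← 26.603884 − (+1.821e-03/-2.380e+00) = 26.604649
iter 4: u=1.430314  f(a)=+8.867e-08  f'(a)=-2.380e+00  a ← 26.604649 − (+8.867e-08/-2.380e+00) = 26.604649
iter 5: u=1.430314  f(a)=+0.000e+00  f'(a)=-2.380e+00  a ← 26.604649 − (+0.000e+00/-2.380e+00) = 26.604649
converged: |Δa| < 1e-12 after 5 iterations
sag = a·(cosh(S/(2a)) − 1) = 26.604649·(cosh(1.430314) − 1) = 32.181583
T_max/T_min = cosh(S/(2a)) = 2.209623

a=26.605 sag=32.182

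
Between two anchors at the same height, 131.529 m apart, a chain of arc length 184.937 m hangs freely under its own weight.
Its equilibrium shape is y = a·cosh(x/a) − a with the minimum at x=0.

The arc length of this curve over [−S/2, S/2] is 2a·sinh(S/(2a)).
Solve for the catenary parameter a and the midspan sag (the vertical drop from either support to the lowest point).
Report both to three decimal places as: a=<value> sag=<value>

seed: a₀ = √(S³/(24(L−S))) = √(131.529³/(24·53.408)) = 42.133108
iter 1: u=1.560875  f(a)=+6.896e+00  f'(a)=-3.209e+00  a ← 42.133108 − (+6.896e+00/-3.209e+00) = 44.282132
iter 2: u=1.485125  f(a)=+5.628e-01  f'(a)=-2.705e+00  a ← 44.282132 − (+5.628e-01/-2.705e+00) = 44.490185
iter 3: u=1.478180  f(a)=+4.483e-03  f'(a)=-2.662e+00  a ← 44.490185 − (+4.483e-03/-2.662e+00) = 44.491869
iter 4: u=1.478124  f(a)=+2.895e-07  f'(a)=-2.662e+00  a ← 44.491869 − (+2.895e-07/-2.662e+00) = 44.491869
iter 5: u=1.478124  f(a)=-2.842e-14  f'(a)=-2.662e+00  a ← 44.491869 − (-2.842e-14/-2.662e+00) = 44.491869
converged: |Δa| < 1e-12 after 5 iterations
sag = a·(cosh(S/(2a)) − 1) = 44.491869·(cosh(1.478124) − 1) = 58.123675
T_max/T_min = cosh(S/(2a)) = 2.306389

a=44.492 sag=58.124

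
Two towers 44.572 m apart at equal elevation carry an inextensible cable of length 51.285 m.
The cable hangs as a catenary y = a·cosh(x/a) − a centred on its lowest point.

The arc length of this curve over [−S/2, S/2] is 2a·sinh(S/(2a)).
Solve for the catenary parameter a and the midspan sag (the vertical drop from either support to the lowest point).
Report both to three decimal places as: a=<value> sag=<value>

a=23.956 sag=11.136

seed: a₀ = √(S³/(24(L−S))) = √(44.572³/(24·6.713)) = 23.443866
iter 1: u=0.950611  f(a)=+3.099e-01  f'(a)=-6.261e-01  a ← 23.443866 − (+3.099e-01/-6.261e-01) = 23.938842
iter 2: u=0.930956  f(a)=+1.009e-02  f'(a)=-5.860e-01  a ← 23.938842 − (+1.009e-02/-5.860e-01) = 23.956056
iter 3: u=0.930287  f(a)=+1.148e-05  f'(a)=-5.846e-01  a ← 23.956056 − (+1.148e-05/-5.846e-01) = 23.956076
iter 4: u=0.930286  f(a)=+1.492e-11  f'(a)=-5.846e-01  a ← 23.956076 − (+1.492e-11/-5.846e-01) = 23.956076
iter 5: u=0.930286  f(a)=-7.105e-15  f'(a)=-5.846e-01  a ← 23.956076 − (-7.105e-15/-5.846e-01) = 23.956076
converged: |Δa| < 1e-12 after 5 iterations
sag = a·(cosh(S/(2a)) − 1) = 23.956076·(cosh(0.930286) − 1) = 11.135681
T_max/T_min = cosh(S/(2a)) = 1.464837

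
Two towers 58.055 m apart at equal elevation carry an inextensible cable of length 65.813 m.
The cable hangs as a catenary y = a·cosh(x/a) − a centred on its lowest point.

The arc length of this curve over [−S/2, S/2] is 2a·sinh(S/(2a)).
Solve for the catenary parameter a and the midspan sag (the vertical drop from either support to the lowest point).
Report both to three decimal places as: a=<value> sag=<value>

seed: a₀ = √(S³/(24(L−S))) = √(58.055³/(24·7.758)) = 32.417456
iter 1: u=0.895428  f(a)=+3.170e-01  f'(a)=-5.181e-01  a ← 32.417456 − (+3.170e-01/-5.181e-01) = 33.029317
iter 2: u=0.878840  f(a)=+9.198e-03  f'(a)=-4.885e-01  a ← 33.029317 − (+9.198e-03/-4.885e-01) = 33.048148
iter 3: u=0.878340  f(a)=+8.256e-06  f'(a)=-4.876e-01  a ← 33.048148 − (+8.256e-06/-4.876e-01) = 33.048165
iter 4: u=0.878339  f(a)=+6.665e-12  f'(a)=-4.876e-01  a ← 33.048165 − (+6.665e-12/-4.876e-01) = 33.048165
converged: |Δa| < 1e-12 after 4 iterations
sag = a·(cosh(S/(2a)) − 1) = 33.048165·(cosh(0.878339) − 1) = 13.588933
T_max/T_min = cosh(S/(2a)) = 1.411186

a=33.048 sag=13.589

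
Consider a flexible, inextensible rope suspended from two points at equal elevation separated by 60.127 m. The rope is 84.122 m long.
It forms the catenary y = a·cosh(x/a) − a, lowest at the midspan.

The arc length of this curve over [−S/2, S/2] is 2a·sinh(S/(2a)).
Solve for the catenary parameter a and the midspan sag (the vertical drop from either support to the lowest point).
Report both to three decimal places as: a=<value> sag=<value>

a=20.499 sag=26.291

seed: a₀ = √(S³/(24(L−S))) = √(60.127³/(24·23.995)) = 19.428457
iter 1: u=1.547395  f(a)=+3.042e+00  f'(a)=-3.114e+00  a ← 19.428457 − (+3.042e+00/-3.114e+00) = 20.405224
iter 2: u=1.473324  f(a)=+2.445e-01  f'(a)=-2.632e+00  a ← 20.405224 − (+2.445e-01/-2.632e+00) = 20.498097
iter 3: u=1.466648  f(a)=+1.884e-03  f'(a)=-2.592e+00  a ← 20.498097 − (+1.884e-03/-2.592e+00) = 20.498823
iter 4: u=1.466596  f(a)=+1.137e-07  f'(a)=-2.592e+00  a ← 20.498823 − (+1.137e-07/-2.592e+00) = 20.498823
iter 5: u=1.466596  f(a)=-2.842e-14  f'(a)=-2.592e+00  a ← 20.498823 − (-2.842e-14/-2.592e+00) = 20.498823
converged: |Δa| < 1e-12 after 5 iterations
sag = a·(cosh(S/(2a)) − 1) = 20.498823·(cosh(1.466596) − 1) = 26.291448
T_max/T_min = cosh(S/(2a)) = 2.282583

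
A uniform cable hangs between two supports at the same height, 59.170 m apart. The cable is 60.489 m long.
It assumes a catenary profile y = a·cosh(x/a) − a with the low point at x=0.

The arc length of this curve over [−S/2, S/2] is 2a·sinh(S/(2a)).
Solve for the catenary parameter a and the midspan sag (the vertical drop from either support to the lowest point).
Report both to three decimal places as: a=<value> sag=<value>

seed: a₀ = √(S³/(24(L−S))) = √(59.170³/(24·1.319)) = 80.895495
iter 1: u=0.365719  f(a)=+8.849e-03  f'(a)=-3.305e-02  a ← 80.895495 − (+8.849e-03/-3.305e-02) = 81.163254
iter 2: u=0.364512  f(a)=+4.413e-05  f'(a)=-3.272e-02  a ← 81.163254 − (+4.413e-05/-3.272e-02) = 81.164603
iter 3: u=0.364506  f(a)=+1.110e-09  f'(a)=-3.272e-02  a ← 81.164603 − (+1.110e-09/-3.272e-02) = 81.164603
iter 4: u=0.364506  f(a)=-7.105e-15  f'(a)=-3.272e-02  a ← 81.164603 − (-7.105e-15/-3.272e-02) = 81.164603
converged: |Δa| < 1e-12 after 4 iterations
sag = a·(cosh(S/(2a)) − 1) = 81.164603·(cosh(0.364506) − 1) = 5.451923
T_max/T_min = cosh(S/(2a)) = 1.067171

a=81.165 sag=5.452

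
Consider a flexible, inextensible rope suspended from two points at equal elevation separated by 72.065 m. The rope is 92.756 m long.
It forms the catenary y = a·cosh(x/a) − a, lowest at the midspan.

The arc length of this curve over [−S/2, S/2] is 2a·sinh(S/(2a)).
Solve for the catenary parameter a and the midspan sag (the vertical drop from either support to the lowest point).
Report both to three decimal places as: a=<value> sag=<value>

seed: a₀ = √(S³/(24(L−S))) = √(72.065³/(24·20.691)) = 27.453026
iter 1: u=1.312515  f(a)=+1.857e+00  f'(a)=-1.784e+00  a ← 27.453026 − (+1.857e+00/-1.784e+00) = 28.494262
iter 2: u=1.264553  f(a)=+1.109e-01  f'(a)=-1.576e+00  a ← 28.494262 − (+1.109e-01/-1.576e+00) = 28.564603
iter 3: u=1.261439  f(a)=+4.508e-04  f'(a)=-1.564e+00  a ← 28.564603 − (+4.508e-04/-1.564e+00) = 28.564891
iter 4: u=1.261426  f(a)=+7.519e-09  f'(a)=-1.564e+00  a ← 28.564891 − (+7.519e-09/-1.564e+00) = 28.564891
iter 5: u=1.261426  f(a)=+0.000e+00  f'(a)=-1.564e+00  a ← 28.564891 − (+0.000e+00/-1.564e+00) = 28.564891
converged: |Δa| < 1e-12 after 5 iterations
sag = a·(cosh(S/(2a)) − 1) = 28.564891·(cosh(1.261426) − 1) = 25.904108
T_max/T_min = cosh(S/(2a)) = 1.906851

a=28.565 sag=25.904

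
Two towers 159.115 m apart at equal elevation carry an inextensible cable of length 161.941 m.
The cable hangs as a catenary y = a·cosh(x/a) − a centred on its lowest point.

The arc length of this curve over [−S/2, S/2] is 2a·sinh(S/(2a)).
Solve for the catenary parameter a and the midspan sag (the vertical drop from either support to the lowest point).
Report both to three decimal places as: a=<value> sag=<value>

a=244.358 sag=13.066

seed: a₀ = √(S³/(24(L−S))) = √(159.115³/(24·2.826)) = 243.710918
iter 1: u=0.326442  f(a)=+1.510e-02  f'(a)=-2.344e-02  a ← 243.710918 − (+1.510e-02/-2.344e-02) = 244.354951
iter 2: u=0.325582  f(a)=+6.005e-05  f'(a)=-2.325e-02  a ← 244.354951 − (+6.005e-05/-2.325e-02) = 244.357534
iter 3: u=0.325578  f(a)=+9.586e-10  f'(a)=-2.325e-02  a ← 244.357534 − (+9.586e-10/-2.325e-02) = 244.357534
iter 4: u=0.325578  f(a)=+0.000e+00  f'(a)=-2.325e-02  a ← 244.357534 − (+0.000e+00/-2.325e-02) = 244.357534
converged: |Δa| < 1e-12 after 4 iterations
sag = a·(cosh(S/(2a)) − 1) = 244.357534·(cosh(0.325578) − 1) = 13.065904
T_max/T_min = cosh(S/(2a)) = 1.053470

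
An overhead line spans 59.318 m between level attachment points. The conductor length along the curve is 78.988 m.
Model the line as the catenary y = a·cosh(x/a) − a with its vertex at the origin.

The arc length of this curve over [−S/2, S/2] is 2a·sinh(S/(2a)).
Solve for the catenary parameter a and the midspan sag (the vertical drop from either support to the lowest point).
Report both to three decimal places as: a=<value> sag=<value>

a=22.002 sag=23.207

seed: a₀ = √(S³/(24(L−S))) = √(59.318³/(24·19.670)) = 21.026740
iter 1: u=1.410537  f(a)=+2.052e+00  f'(a)=-2.271e+00  a ← 21.026740 − (+2.052e+00/-2.271e+00) = 21.930488
iter 2: u=1.352409  f(a)=+1.397e-01  f'(a)=-1.971e+00  a ← 21.930488 − (+1.397e-01/-1.971e+00) = 22.001373
iter 3: u=1.348052  f(a)=+7.523e-04  f'(a)=-1.950e+00  a ← 22.001373 − (+7.523e-04/-1.950e+00) = 22.001759
iter 4: u=1.348029  f(a)=+2.207e-08  f'(a)=-1.950e+00  a ← 22.001759 − (+2.207e-08/-1.950e+00) = 22.001759
iter 5: u=1.348029  f(a)=-1.421e-14  f'(a)=-1.950e+00  a ← 22.001759 − (-1.421e-14/-1.950e+00) = 22.001759
converged: |Δa| < 1e-12 after 5 iterations
sag = a·(cosh(S/(2a)) − 1) = 22.001759·(cosh(1.348029) − 1) = 23.207238
T_max/T_min = cosh(S/(2a)) = 2.054790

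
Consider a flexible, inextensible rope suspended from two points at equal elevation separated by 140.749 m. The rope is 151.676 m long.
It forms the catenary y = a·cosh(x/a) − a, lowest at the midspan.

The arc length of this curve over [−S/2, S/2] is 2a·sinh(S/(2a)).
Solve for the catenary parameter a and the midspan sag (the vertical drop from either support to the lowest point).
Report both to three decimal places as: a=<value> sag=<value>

seed: a₀ = √(S³/(24(L−S))) = √(140.749³/(24·10.927)) = 103.112635
iter 1: u=0.682501  f(a)=+2.573e-01  f'(a)=-2.220e-01  a ← 103.112635 − (+2.573e-01/-2.220e-01) = 104.271900
iter 2: u=0.674913  f(a)=+4.404e-03  f'(a)=-2.144e-01  a ← 104.271900 − (+4.404e-03/-2.144e-01) = 104.292438
iter 3: u=0.674780  f(a)=+1.340e-06  f'(a)=-2.143e-01  a ← 104.292438 − (+1.340e-06/-2.143e-01) = 104.292444
iter 4: u=0.674780  f(a)=+8.527e-14  f'(a)=-2.143e-01  a ← 104.292444 − (+8.527e-14/-2.143e-01) = 104.292444
converged: |Δa| < 1e-12 after 4 iterations
sag = a·(cosh(S/(2a)) − 1) = 104.292444·(cosh(0.674780) − 1) = 24.658384
T_max/T_min = cosh(S/(2a)) = 1.236435

a=104.292 sag=24.658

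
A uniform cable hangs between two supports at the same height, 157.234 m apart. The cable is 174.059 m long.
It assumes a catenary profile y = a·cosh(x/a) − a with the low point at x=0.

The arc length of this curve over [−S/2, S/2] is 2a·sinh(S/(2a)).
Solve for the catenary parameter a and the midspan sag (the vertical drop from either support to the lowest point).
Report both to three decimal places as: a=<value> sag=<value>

seed: a₀ = √(S³/(24(L−S))) = √(157.234³/(24·16.825)) = 98.115255
iter 1: u=0.801272  f(a)=+5.484e-01  f'(a)=-3.655e-01  a ← 98.115255 − (+5.484e-01/-3.655e-01) = 99.615808
iter 2: u=0.789202  f(a)=+1.284e-02  f'(a)=-3.486e-01  a ← 99.615808 − (+1.284e-02/-3.486e-01) = 99.652631
iter 3: u=0.788910  f(a)=+7.403e-06  f'(a)=-3.482e-01  a ← 99.652631 − (+7.403e-06/-3.482e-01) = 99.652652
iter 4: u=0.788910  f(a)=+2.444e-12  f'(a)=-3.482e-01  a ← 99.652652 − (+2.444e-12/-3.482e-01) = 99.652652
converged: |Δa| < 1e-12 after 4 iterations
sag = a·(cosh(S/(2a)) − 1) = 99.652652·(cosh(0.788910) − 1) = 32.652998
T_max/T_min = cosh(S/(2a)) = 1.327668

a=99.653 sag=32.653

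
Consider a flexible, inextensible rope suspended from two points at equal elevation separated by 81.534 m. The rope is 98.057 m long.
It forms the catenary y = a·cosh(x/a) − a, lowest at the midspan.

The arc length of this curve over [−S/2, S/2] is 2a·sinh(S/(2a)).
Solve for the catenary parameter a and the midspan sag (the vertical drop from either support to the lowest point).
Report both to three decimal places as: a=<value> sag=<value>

a=38.046 sag=24.013

seed: a₀ = √(S³/(24(L−S))) = √(81.534³/(24·16.523)) = 36.970732
iter 1: u=1.102683  f(a)=+1.034e+00  f'(a)=-1.007e+00  a ← 36.970732 − (+1.034e+00/-1.007e+00) = 37.997286
iter 2: u=1.072892  f(a)=+4.464e-02  f'(a)=-9.221e-01  a ← 37.997286 − (+4.464e-02/-9.221e-01) = 38.045692
iter 3: u=1.071527  f(a)=+9.147e-05  f'(a)=-9.183e-01  a ← 38.045692 − (+9.147e-05/-9.183e-01) = 38.045792
iter 4: u=1.071525  f(a)=+3.858e-10  f'(a)=-9.183e-01  a ← 38.045792 − (+3.858e-10/-9.183e-01) = 38.045792
iter 5: u=1.071525  f(a)=+0.000e+00  f'(a)=-9.183e-01  a ← 38.045792 − (+0.000e+00/-9.183e-01) = 38.045792
converged: |Δa| < 1e-12 after 5 iterations
sag = a·(cosh(S/(2a)) − 1) = 38.045792·(cosh(1.071525) − 1) = 24.012858
T_max/T_min = cosh(S/(2a)) = 1.631157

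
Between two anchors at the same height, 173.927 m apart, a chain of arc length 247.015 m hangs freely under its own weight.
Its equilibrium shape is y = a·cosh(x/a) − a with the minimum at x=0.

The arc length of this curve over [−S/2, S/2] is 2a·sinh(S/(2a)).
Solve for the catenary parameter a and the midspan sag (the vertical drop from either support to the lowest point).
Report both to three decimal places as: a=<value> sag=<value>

seed: a₀ = √(S³/(24(L−S))) = √(173.927³/(24·73.088)) = 54.767365
iter 1: u=1.587871  f(a)=+9.787e+00  f'(a)=-3.405e+00  a ← 54.767365 − (+9.787e+00/-3.405e+00) = 57.641223
iter 2: u=1.508703  f(a)=+8.231e-01  f'(a)=-2.855e+00  a ← 57.641223 − (+8.231e-01/-2.855e+00) = 57.929561
iter 3: u=1.501194  f(a)=+7.004e-03  f'(a)=-2.806e+00  a ← 57.929561 − (+7.004e-03/-2.806e+00) = 57.932056
iter 4: u=1.501129  f(a)=+5.166e-07  f'(a)=-2.806e+00  a ← 57.932056 − (+5.166e-07/-2.806e+00) = 57.932056
iter 5: u=1.501129  f(a)=+2.842e-14  f'(a)=-2.806e+00  a ← 57.932056 − (+2.842e-14/-2.806e+00) = 57.932056
converged: |Δa| < 1e-12 after 5 iterations
sag = a·(cosh(S/(2a)) − 1) = 57.932056·(cosh(1.501129) − 1) = 78.487245
T_max/T_min = cosh(S/(2a)) = 2.354815

a=57.932 sag=78.487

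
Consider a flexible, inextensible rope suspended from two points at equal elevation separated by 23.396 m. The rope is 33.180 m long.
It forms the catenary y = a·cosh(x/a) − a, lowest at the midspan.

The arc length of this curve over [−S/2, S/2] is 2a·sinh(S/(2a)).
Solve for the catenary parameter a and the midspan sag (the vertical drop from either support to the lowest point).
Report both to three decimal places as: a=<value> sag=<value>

a=7.810 sag=10.527

seed: a₀ = √(S³/(24(L−S))) = √(23.396³/(24·9.784)) = 7.384967
iter 1: u=1.584029  f(a)=+1.303e+00  f'(a)=-3.377e+00  a ← 7.384967 − (+1.303e+00/-3.377e+00) = 7.770939
iter 2: u=1.505352  f(a)=+1.092e-01  f'(a)=-2.833e+00  a ← 7.770939 − (+1.092e-01/-2.833e+00) = 7.809469
iter 3: u=1.497925  f(a)=+9.202e-04  f'(a)=-2.785e+00  a ← 7.809469 − (+9.202e-04/-2.785e+00) = 7.809800
iter 4: u=1.497862  f(a)=+6.661e-08  f'(a)=-2.785e+00  a ← 7.809800 − (+6.661e-08/-2.785e+00) = 7.809800
iter 5: u=1.497862  f(a)=+0.000e+00  f'(a)=-2.785e+00  a ← 7.809800 − (+0.000e+00/-2.785e+00) = 7.809800
converged: |Δa| < 1e-12 after 5 iterations
sag = a·(cosh(S/(2a)) − 1) = 7.809800·(cosh(1.497862) − 1) = 10.526532
T_max/T_min = cosh(S/(2a)) = 2.347862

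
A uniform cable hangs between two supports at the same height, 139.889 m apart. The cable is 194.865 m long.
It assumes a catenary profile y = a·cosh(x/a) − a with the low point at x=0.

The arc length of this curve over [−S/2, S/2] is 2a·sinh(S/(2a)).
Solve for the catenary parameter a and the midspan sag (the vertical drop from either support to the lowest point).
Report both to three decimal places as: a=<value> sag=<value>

a=48.024 sag=60.601

seed: a₀ = √(S³/(24(L−S))) = √(139.889³/(24·54.976)) = 45.549452
iter 1: u=1.535573  f(a)=+6.858e+00  f'(a)=-3.033e+00  a ← 45.549452 − (+6.858e+00/-3.033e+00) = 47.810344
iter 2: u=1.462957  f(a)=+5.437e-01  f'(a)=-2.570e+00  a ← 47.810344 − (+5.437e-01/-2.570e+00) = 48.021909
iter 3: u=1.456512  f(a)=+4.067e-03  f'(a)=-2.531e+00  a ← 48.021909 − (+4.067e-03/-2.531e+00) = 48.023515
iter 4: u=1.456464  f(a)=+2.313e-07  f'(a)=-2.531e+00  a ← 48.023515 − (+2.313e-07/-2.531e+00) = 48.023515
iter 5: u=1.456464  f(a)=+2.842e-14  f'(a)=-2.531e+00  a ← 48.023515 − (+2.842e-14/-2.531e+00) = 48.023515
converged: |Δa| < 1e-12 after 5 iterations
sag = a·(cosh(S/(2a)) − 1) = 48.023515·(cosh(1.456464) − 1) = 60.601298
T_max/T_min = cosh(S/(2a)) = 2.261909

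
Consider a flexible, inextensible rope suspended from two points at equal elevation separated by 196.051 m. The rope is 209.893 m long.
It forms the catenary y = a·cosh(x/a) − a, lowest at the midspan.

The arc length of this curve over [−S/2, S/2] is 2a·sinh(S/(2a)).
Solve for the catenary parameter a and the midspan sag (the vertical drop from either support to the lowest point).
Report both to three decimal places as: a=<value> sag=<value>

a=152.178 sag=32.678

seed: a₀ = √(S³/(24(L−S))) = √(196.051³/(24·13.842)) = 150.608176
iter 1: u=0.650864  f(a)=+2.962e-01  f'(a)=-1.917e-01  a ← 150.608176 − (+2.962e-01/-1.917e-01) = 152.152953
iter 2: u=0.644256  f(a)=+4.618e-03  f'(a)=-1.858e-01  a ← 152.152953 − (+4.618e-03/-1.858e-01) = 152.177813
iter 3: u=0.644151  f(a)=+1.163e-06  f'(a)=-1.857e-01  a ← 152.177813 − (+1.163e-06/-1.857e-01) = 152.177819
iter 4: u=0.644151  f(a)=+8.527e-14  f'(a)=-1.857e-01  a ← 152.177819 − (+8.527e-14/-1.857e-01) = 152.177819
converged: |Δa| < 1e-12 after 4 iterations
sag = a·(cosh(S/(2a)) − 1) = 152.177819·(cosh(0.644151) − 1) = 32.678494
T_max/T_min = cosh(S/(2a)) = 1.214739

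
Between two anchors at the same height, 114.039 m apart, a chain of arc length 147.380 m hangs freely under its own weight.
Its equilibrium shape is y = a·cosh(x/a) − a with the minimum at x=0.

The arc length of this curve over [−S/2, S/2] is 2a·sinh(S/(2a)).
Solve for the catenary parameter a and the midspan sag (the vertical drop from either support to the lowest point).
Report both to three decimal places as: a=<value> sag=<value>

a=44.825 sag=41.428

seed: a₀ = √(S³/(24(L−S))) = √(114.039³/(24·33.341)) = 43.051191
iter 1: u=1.324458  f(a)=+3.049e+00  f'(a)=-1.838e+00  a ← 43.051191 − (+3.049e+00/-1.838e+00) = 44.710148
iter 2: u=1.275315  f(a)=+1.851e-01  f'(a)=-1.621e+00  a ← 44.710148 − (+1.851e-01/-1.621e+00) = 44.824342
iter 3: u=1.272066  f(a)=+7.798e-04  f'(a)=-1.608e+00  a ← 44.824342 − (+7.798e-04/-1.608e+00) = 44.824827
iter 4: u=1.272052  f(a)=+1.397e-08  f'(a)=-1.607e+00  a ← 44.824827 − (+1.397e-08/-1.607e+00) = 44.824827
iter 5: u=1.272052  f(a)=-2.842e-14  f'(a)=-1.607e+00  a ← 44.824827 − (-2.842e-14/-1.607e+00) = 44.824827
converged: |Δa| < 1e-12 after 5 iterations
sag = a·(cosh(S/(2a)) − 1) = 44.824827·(cosh(1.272052) − 1) = 41.427600
T_max/T_min = cosh(S/(2a)) = 1.924211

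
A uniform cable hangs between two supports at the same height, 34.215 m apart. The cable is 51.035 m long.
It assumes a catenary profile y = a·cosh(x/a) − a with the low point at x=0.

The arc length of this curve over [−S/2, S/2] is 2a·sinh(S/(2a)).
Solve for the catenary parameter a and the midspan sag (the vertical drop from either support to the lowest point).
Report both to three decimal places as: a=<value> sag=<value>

seed: a₀ = √(S³/(24(L−S))) = √(34.215³/(24·16.820)) = 9.961075
iter 1: u=1.717435  f(a)=+2.662e+00  f'(a)=-4.484e+00  a ← 9.961075 − (+2.662e+00/-4.484e+00) = 10.554756
iter 2: u=1.620833  f(a)=+2.566e-01  f'(a)=-3.658e+00  a ← 10.554756 − (+2.566e-01/-3.658e+00) = 10.624895
iter 3: u=1.610134  f(a)=+2.944e-03  f'(a)=-3.574e+00  a ← 10.624895 − (+2.944e-03/-3.574e+00) = 10.625718
iter 4: u=1.610009  f(a)=+3.975e-07  f'(a)=-3.573e+00  a ← 10.625718 − (+3.975e-07/-3.573e+00) = 10.625718
iter 5: u=1.610009  f(a)=+7.105e-15  f'(a)=-3.573e+00  a ← 10.625718 − (+7.105e-15/-3.573e+00) = 10.625718
converged: |Δa| < 1e-12 after 5 iterations
sag = a·(cosh(S/(2a)) − 1) = 10.625718·(cosh(1.610009) − 1) = 17.015712
T_max/T_min = cosh(S/(2a)) = 2.601371

a=10.626 sag=17.016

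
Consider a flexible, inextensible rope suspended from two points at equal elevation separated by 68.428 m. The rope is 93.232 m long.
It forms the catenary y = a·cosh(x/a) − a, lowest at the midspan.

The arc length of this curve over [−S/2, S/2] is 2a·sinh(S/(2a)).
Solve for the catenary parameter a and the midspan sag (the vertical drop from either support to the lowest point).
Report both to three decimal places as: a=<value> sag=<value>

a=24.369 sag=28.232

seed: a₀ = √(S³/(24(L−S))) = √(68.428³/(24·24.804)) = 23.199803
iter 1: u=1.474754  f(a)=+2.841e+00  f'(a)=-2.641e+00  a ← 23.199803 − (+2.841e+00/-2.641e+00) = 24.275655
iter 2: u=1.409396  f(a)=+2.096e-01  f'(a)=-2.264e+00  a ← 24.275655 − (+2.096e-01/-2.264e+00) = 24.368214
iter 3: u=1.404042  f(a)=+1.341e-03  f'(a)=-2.236e+00  a ← 24.368214 − (+1.341e-03/-2.236e+00) = 24.368814
iter 4: u=1.404008  f(a)=+5.571e-08  f'(a)=-2.235e+00  a ← 24.368814 − (+5.571e-08/-2.235e+00) = 24.368814
iter 5: u=1.404008  f(a)=+1.421e-14  f'(a)=-2.235e+00  a ← 24.368814 − (+1.421e-14/-2.235e+00) = 24.368814
converged: |Δa| < 1e-12 after 5 iterations
sag = a·(cosh(S/(2a)) − 1) = 24.368814·(cosh(1.404008) − 1) = 28.232427
T_max/T_min = cosh(S/(2a)) = 2.158547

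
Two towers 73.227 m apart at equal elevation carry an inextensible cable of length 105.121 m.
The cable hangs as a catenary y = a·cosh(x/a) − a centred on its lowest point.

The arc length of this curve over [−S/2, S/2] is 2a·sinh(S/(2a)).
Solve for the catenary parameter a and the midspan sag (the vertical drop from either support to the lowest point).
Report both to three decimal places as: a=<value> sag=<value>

a=24.002 sag=33.780

seed: a₀ = √(S³/(24(L−S))) = √(73.227³/(24·31.894)) = 22.648881
iter 1: u=1.616570  f(a)=+4.436e+00  f'(a)=-3.625e+00  a ← 22.648881 − (+4.436e+00/-3.625e+00) = 23.872872
iter 2: u=1.533686  f(a)=+3.850e-01  f'(a)=-3.020e+00  a ← 23.872872 − (+3.850e-01/-3.020e+00) = 24.000344
iter 3: u=1.525541  f(a)=+3.509e-03  f'(a)=-2.966e+00  a ← 24.000344 − (+3.509e-03/-2.966e+00) = 24.001527
iter 4: u=1.525465  f(a)=+2.972e-07  f'(a)=-2.965e+00  a ← 24.001527 − (+2.972e-07/-2.965e+00) = 24.001527
iter 5: u=1.525465  f(a)=+0.000e+00  f'(a)=-2.965e+00  a ← 24.001527 − (+0.000e+00/-2.965e+00) = 24.001527
converged: |Δa| < 1e-12 after 5 iterations
sag = a·(cosh(S/(2a)) − 1) = 24.001527·(cosh(1.525465) − 1) = 33.779780
T_max/T_min = cosh(S/(2a)) = 2.407401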